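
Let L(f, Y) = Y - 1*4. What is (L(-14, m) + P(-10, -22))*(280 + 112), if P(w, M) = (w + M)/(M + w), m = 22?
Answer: 7448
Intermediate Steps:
L(f, Y) = -4 + Y (L(f, Y) = Y - 4 = -4 + Y)
P(w, M) = 1 (P(w, M) = (M + w)/(M + w) = 1)
(L(-14, m) + P(-10, -22))*(280 + 112) = ((-4 + 22) + 1)*(280 + 112) = (18 + 1)*392 = 19*392 = 7448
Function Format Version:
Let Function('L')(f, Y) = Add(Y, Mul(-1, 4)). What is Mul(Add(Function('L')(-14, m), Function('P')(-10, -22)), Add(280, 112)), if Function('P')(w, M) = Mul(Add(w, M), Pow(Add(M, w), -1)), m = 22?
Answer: 7448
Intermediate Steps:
Function('L')(f, Y) = Add(-4, Y) (Function('L')(f, Y) = Add(Y, -4) = Add(-4, Y))
Function('P')(w, M) = 1 (Function('P')(w, M) = Mul(Add(M, w), Pow(Add(M, w), -1)) = 1)
Mul(Add(Function('L')(-14, m), Function('P')(-10, -22)), Add(280, 112)) = Mul(Add(Add(-4, 22), 1), Add(280, 112)) = Mul(Add(18, 1), 392) = Mul(19, 392) = 7448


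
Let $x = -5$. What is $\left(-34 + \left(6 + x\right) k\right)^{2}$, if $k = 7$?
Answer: $729$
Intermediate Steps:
$\left(-34 + \left(6 + x\right) k\right)^{2} = \left(-34 + \left(6 - 5\right) 7\right)^{2} = \left(-34 + 1 \cdot 7\right)^{2} = \left(-34 + 7\right)^{2} = \left(-27\right)^{2} = 729$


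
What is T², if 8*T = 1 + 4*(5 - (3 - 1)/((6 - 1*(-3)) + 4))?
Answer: 70225/10816 ≈ 6.4927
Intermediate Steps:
T = 265/104 (T = (1 + 4*(5 - (3 - 1)/((6 - 1*(-3)) + 4)))/8 = (1 + 4*(5 - 2/((6 + 3) + 4)))/8 = (1 + 4*(5 - 2/(9 + 4)))/8 = (1 + 4*(5 - 2/13))/8 = (1 + 4*(63/13))/8 = (1 + 252/13)/8 = (⅛)*(265/13) = 265/104 ≈ 2.5481)
T² = (265/104)² = 70225/10816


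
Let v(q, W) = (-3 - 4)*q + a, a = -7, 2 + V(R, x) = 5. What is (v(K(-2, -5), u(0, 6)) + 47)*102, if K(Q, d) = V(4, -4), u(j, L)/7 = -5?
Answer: 1938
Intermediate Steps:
V(R, x) = 3 (V(R, x) = -2 + 5 = 3)
u(j, L) = -35 (u(j, L) = 7*(-5) = -35)
K(Q, d) = 3
v(q, W) = -7 - 7*q (v(q, W) = (-3 - 4)*q - 7 = -7*q - 7 = -7 - 7*q)
(v(K(-2, -5), u(0, 6)) + 47)*102 = ((-7 - 7*3) + 47)*102 = ((-7 - 21) + 47)*102 = (-28 + 47)*102 = 19*102 = 1938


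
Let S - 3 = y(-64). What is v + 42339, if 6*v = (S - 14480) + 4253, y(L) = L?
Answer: 121873/3 ≈ 40624.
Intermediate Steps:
S = -61 (S = 3 - 64 = -61)
v = -5144/3 (v = ((-61 - 14480) + 4253)/6 = (-14541 + 4253)/6 = (1/6)*(-10288) = -5144/3 ≈ -1714.7)
v + 42339 = -5144/3 + 42339 = 121873/3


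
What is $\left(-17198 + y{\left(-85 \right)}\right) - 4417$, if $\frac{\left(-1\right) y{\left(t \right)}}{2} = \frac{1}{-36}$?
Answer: $- \frac{389069}{18} \approx -21615.0$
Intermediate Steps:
$y{\left(t \right)} = \frac{1}{18}$ ($y{\left(t \right)} = - \frac{2}{-36} = \left(-2\right) \left(- \frac{1}{36}\right) = \frac{1}{18}$)
$\left(-17198 + y{\left(-85 \right)}\right) - 4417 = \left(-17198 + \frac{1}{18}\right) - 4417 = - \frac{309563}{18} - 4417 = - \frac{389069}{18}$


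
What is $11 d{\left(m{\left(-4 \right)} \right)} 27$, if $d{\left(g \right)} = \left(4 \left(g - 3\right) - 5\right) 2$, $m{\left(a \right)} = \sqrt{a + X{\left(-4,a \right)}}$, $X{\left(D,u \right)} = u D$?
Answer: $-10098 + 4752 \sqrt{3} \approx -1867.3$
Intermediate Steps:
$X{\left(D,u \right)} = D u$
$m{\left(a \right)} = \sqrt{3} \sqrt{- a}$ ($m{\left(a \right)} = \sqrt{a - 4 a} = \sqrt{- 3 a} = \sqrt{3} \sqrt{- a}$)
$d{\left(g \right)} = -34 + 8 g$ ($d{\left(g \right)} = \left(4 \left(-3 + g\right) - 5\right) 2 = \left(\left(-12 + 4 g\right) - 5\right) 2 = \left(-17 + 4 g\right) 2 = -34 + 8 g$)
$11 d{\left(m{\left(-4 \right)} \right)} 27 = 11 \left(-34 + 8 \sqrt{3} \sqrt{\left(-1\right) \left(-4\right)}\right) 27 = 11 \left(-34 + 8 \sqrt{3} \sqrt{4}\right) 27 = 11 \left(-34 + 8 \sqrt{3} \cdot 2\right) 27 = 11 \left(-34 + 8 \cdot 2 \sqrt{3}\right) 27 = 11 \left(-34 + 16 \sqrt{3}\right) 27 = \left(-374 + 176 \sqrt{3}\right) 27 = -10098 + 4752 \sqrt{3}$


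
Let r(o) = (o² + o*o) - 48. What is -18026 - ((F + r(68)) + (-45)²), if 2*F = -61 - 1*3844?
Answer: -54597/2 ≈ -27299.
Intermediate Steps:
r(o) = -48 + 2*o² (r(o) = (o² + o²) - 48 = 2*o² - 48 = -48 + 2*o²)
F = -3905/2 (F = (-61 - 1*3844)/2 = (-61 - 3844)/2 = (½)*(-3905) = -3905/2 ≈ -1952.5)
-18026 - ((F + r(68)) + (-45)²) = -18026 - ((-3905/2 + (-48 + 2*68²)) + (-45)²) = -18026 - ((-3905/2 + (-48 + 2*4624)) + 2025) = -18026 - ((-3905/2 + (-48 + 9248)) + 2025) = -18026 - ((-3905/2 + 9200) + 2025) = -18026 - (14495/2 + 2025) = -18026 - 1*18545/2 = -18026 - 18545/2 = -54597/2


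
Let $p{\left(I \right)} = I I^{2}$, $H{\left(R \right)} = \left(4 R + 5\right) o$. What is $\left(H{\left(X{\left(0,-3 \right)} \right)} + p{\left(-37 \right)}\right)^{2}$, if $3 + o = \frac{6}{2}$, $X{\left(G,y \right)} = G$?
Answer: $2565726409$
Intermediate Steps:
$o = 0$ ($o = -3 + \frac{6}{2} = -3 + 6 \cdot \frac{1}{2} = -3 + 3 = 0$)
$H{\left(R \right)} = 0$ ($H{\left(R \right)} = \left(4 R + 5\right) 0 = \left(5 + 4 R\right) 0 = 0$)
$p{\left(I \right)} = I^{3}$
$\left(H{\left(X{\left(0,-3 \right)} \right)} + p{\left(-37 \right)}\right)^{2} = \left(0 + \left(-37\right)^{3}\right)^{2} = \left(0 - 50653\right)^{2} = \left(-50653\right)^{2} = 2565726409$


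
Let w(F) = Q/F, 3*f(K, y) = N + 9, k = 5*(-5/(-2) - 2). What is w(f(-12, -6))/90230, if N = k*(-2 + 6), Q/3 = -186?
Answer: -837/857185 ≈ -0.00097645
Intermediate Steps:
Q = -558 (Q = 3*(-186) = -558)
k = 5/2 (k = 5*(-5*(-½) - 2) = 5*(5/2 - 2) = 5*(½) = 5/2 ≈ 2.5000)
N = 10 (N = 5*(-2 + 6)/2 = (5/2)*4 = 10)
f(K, y) = 19/3 (f(K, y) = (10 + 9)/3 = (⅓)*19 = 19/3)
w(F) = -558/F
w(f(-12, -6))/90230 = -558/19/3/90230 = -558*3/19*(1/90230) = -1674/19*1/90230 = -837/857185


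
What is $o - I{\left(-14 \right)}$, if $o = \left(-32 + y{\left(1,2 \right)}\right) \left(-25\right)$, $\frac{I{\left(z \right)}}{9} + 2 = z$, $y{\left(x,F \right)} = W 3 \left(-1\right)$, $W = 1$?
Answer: $1019$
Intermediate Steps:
$y{\left(x,F \right)} = -3$ ($y{\left(x,F \right)} = 1 \cdot 3 \left(-1\right) = 3 \left(-1\right) = -3$)
$I{\left(z \right)} = -18 + 9 z$
$o = 875$ ($o = \left(-32 - 3\right) \left(-25\right) = \left(-35\right) \left(-25\right) = 875$)
$o - I{\left(-14 \right)} = 875 - \left(-18 + 9 \left(-14\right)\right) = 875 - \left(-18 - 126\right) = 875 - -144 = 875 + 144 = 1019$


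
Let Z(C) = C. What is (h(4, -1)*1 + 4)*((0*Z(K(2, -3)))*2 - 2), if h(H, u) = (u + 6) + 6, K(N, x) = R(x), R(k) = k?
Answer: -30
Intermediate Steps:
K(N, x) = x
h(H, u) = 12 + u (h(H, u) = (6 + u) + 6 = 12 + u)
(h(4, -1)*1 + 4)*((0*Z(K(2, -3)))*2 - 2) = ((12 - 1)*1 + 4)*((0*(-3))*2 - 2) = (11*1 + 4)*(0*2 - 2) = (11 + 4)*(0 - 2) = 15*(-2) = -30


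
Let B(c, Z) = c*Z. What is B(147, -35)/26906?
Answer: -5145/26906 ≈ -0.19122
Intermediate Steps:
B(c, Z) = Z*c
B(147, -35)/26906 = -35*147/26906 = -5145*1/26906 = -5145/26906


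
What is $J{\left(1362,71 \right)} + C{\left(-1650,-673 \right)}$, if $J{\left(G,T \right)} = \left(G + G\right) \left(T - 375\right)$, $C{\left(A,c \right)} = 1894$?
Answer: $-826202$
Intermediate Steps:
$J{\left(G,T \right)} = 2 G \left(-375 + T\right)$
$J{\left(1362,71 \right)} + C{\left(-1650,-673 \right)} = 2 \cdot 1362 \left(-375 + 71\right) + 1894 = 2 \cdot 1362 \left(-304\right) + 1894 = -828096 + 1894 = -826202$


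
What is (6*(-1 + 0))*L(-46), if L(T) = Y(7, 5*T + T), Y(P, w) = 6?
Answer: -36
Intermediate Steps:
L(T) = 6
(6*(-1 + 0))*L(-46) = (6*(-1 + 0))*6 = (6*(-1))*6 = -6*6 = -36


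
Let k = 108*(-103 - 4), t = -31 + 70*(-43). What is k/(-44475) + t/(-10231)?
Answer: 84492637/151674575 ≈ 0.55707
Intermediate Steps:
t = -3041 (t = -31 - 3010 = -3041)
k = -11556 (k = 108*(-107) = -11556)
k/(-44475) + t/(-10231) = -11556/(-44475) - 3041/(-10231) = -11556*(-1/44475) - 3041*(-1/10231) = 3852/14825 + 3041/10231 = 84492637/151674575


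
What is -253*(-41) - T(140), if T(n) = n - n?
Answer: 10373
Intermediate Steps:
T(n) = 0
-253*(-41) - T(140) = -253*(-41) - 1*0 = 10373 + 0 = 10373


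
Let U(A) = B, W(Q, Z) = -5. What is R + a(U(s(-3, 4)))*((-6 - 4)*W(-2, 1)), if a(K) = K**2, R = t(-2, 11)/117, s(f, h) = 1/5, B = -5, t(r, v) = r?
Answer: 146248/117 ≈ 1250.0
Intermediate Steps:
s(f, h) = 1/5
U(A) = -5
R = -2/117 ≈ -0.017094
R + a(U(s(-3, 4)))*((-6 - 4)*W(-2, 1)) = -2/117 + (-5)**2*((-6 - 4)*(-5)) = -2/117 + 25*(-10*(-5)) = -2/117 + 25*50 = -2/117 + 1250 = 146248/117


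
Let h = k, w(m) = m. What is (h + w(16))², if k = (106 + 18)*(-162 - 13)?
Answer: 470195856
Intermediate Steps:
k = -21700 (k = 124*(-175) = -21700)
h = -21700
(h + w(16))² = (-21700 + 16)² = (-21684)² = 470195856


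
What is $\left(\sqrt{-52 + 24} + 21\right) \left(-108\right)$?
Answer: $-2268 - 216 i \sqrt{7} \approx -2268.0 - 571.48 i$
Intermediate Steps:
$\left(\sqrt{-52 + 24} + 21\right) \left(-108\right) = \left(\sqrt{-28} + 21\right) \left(-108\right) = \left(2 i \sqrt{7} + 21\right) \left(-108\right) = \left(21 + 2 i \sqrt{7}\right) \left(-108\right) = -2268 - 216 i \sqrt{7}$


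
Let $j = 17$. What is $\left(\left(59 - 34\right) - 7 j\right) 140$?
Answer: $-13160$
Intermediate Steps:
$\left(\left(59 - 34\right) - 7 j\right) 140 = \left(\left(59 - 34\right) - 119\right) 140 = \left(25 - 119\right) 140 = \left(-94\right) 140 = -13160$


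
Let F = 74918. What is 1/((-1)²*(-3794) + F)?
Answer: 1/71124 ≈ 1.4060e-5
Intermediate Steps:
1/((-1)²*(-3794) + F) = 1/((-1)²*(-3794) + 74918) = 1/(1*(-3794) + 74918) = 1/(-3794 + 74918) = 1/71124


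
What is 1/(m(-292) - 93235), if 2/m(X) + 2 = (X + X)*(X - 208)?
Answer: -145999/13612216764 ≈ -1.0726e-5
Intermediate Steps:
m(X) = 2/(-2 + 2*X*(-208 + X)) (m(X) = 2/(-2 + (X + X)*(X - 208)) = 2/(-2 + (2*X)*(-208 + X)) = 2/(-2 + 2*X*(-208 + X)))
1/(m(-292) - 93235) = 1/(1/(-1 + (-292)**2 - 208*(-292)) - 93235) = 1/(1/(-1 + 85264 + 60736) - 93235) = 1/(1/145999 - 93235) = 1/(-13612216764/145999) = -145999/13612216764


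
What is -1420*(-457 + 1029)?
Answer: -812240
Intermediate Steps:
-1420*(-457 + 1029) = -1420*572 = -812240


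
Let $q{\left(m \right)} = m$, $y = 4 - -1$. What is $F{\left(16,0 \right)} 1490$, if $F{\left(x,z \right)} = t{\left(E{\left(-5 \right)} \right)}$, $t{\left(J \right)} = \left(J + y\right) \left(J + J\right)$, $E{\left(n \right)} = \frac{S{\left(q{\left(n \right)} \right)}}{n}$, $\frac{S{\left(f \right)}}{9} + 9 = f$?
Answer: $\frac{11339496}{5} \approx 2.2679 \cdot 10^{6}$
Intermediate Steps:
$y = 5$ ($y = 4 + 1 = 5$)
$S{\left(f \right)} = -81 + 9 f$
$E{\left(n \right)} = \frac{-81 + 9 n}{n}$
$t{\left(J \right)} = 2 J \left(5 + J\right)$ ($t{\left(J \right)} = \left(J + 5\right) \left(J + J\right) = \left(5 + J\right) 2 J = 2 J \left(5 + J\right)$)
$F{\left(x,z \right)} = \frac{38052}{25}$ ($F{\left(x,z \right)} = 2 \left(9 - \frac{81}{-5}\right) \left(5 - \left(-9 + \frac{81}{-5}\right)\right) = 2 \left(9 - - \frac{81}{5}\right) \left(5 + \left(9 - - \frac{81}{5}\right)\right) = 2 \left(9 + \frac{81}{5}\right) \left(5 + \left(9 + \frac{81}{5}\right)\right) = 2 \cdot \frac{126}{5} \left(5 + \frac{126}{5}\right) = 2 \cdot \frac{126}{5} \cdot \frac{151}{5} = \frac{38052}{25}$)
$F{\left(16,0 \right)} 1490 = \frac{38052}{25} \cdot 1490 = \frac{11339496}{5}$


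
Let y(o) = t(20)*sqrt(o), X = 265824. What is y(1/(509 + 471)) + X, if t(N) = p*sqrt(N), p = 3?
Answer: 1860771/7 ≈ 2.6582e+5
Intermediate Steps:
t(N) = 3*sqrt(N)
y(o) = 6*sqrt(5)*sqrt(o) (y(o) = (3*sqrt(20))*sqrt(o) = (3*(2*sqrt(5)))*sqrt(o) = (6*sqrt(5))*sqrt(o) = 6*sqrt(5)*sqrt(o))
y(1/(509 + 471)) + X = 6*sqrt(5)*sqrt(1/(509 + 471)) + 265824 = 6*sqrt(5)*sqrt(1/980) + 265824 = 6*sqrt(5)*(sqrt(5)/70) + 265824 = 3/7 + 265824 = 1860771/7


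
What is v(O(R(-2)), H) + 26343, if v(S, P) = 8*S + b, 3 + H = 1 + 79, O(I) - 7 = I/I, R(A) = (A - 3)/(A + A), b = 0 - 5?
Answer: 26402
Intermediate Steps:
b = -5
R(A) = (-3 + A)/(2*A) (R(A) = (-3 + A)/((2*A)) = (-3 + A)*(1/(2*A)) = (-3 + A)/(2*A))
O(I) = 8 (O(I) = 7 + I/I = 7 + 1 = 8)
H = 77 (H = -3 + (1 + 79) = -3 + 80 = 77)
v(S, P) = -5 + 8*S (v(S, P) = 8*S - 5 = -5 + 8*S)
v(O(R(-2)), H) + 26343 = (-5 + 8*8) + 26343 = (-5 + 64) + 26343 = 59 + 26343 = 26402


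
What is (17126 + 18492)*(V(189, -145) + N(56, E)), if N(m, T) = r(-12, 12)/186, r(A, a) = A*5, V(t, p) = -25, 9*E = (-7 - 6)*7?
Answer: -27960130/31 ≈ -9.0194e+5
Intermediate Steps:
E = -91/9 (E = ((-7 - 6)*7)/9 = (-13*7)/9 = (⅑)*(-91) = -91/9 ≈ -10.111)
r(A, a) = 5*A
N(m, T) = -10/31 (N(m, T) = (5*(-12))/186 = -60*1/186 = -10/31)
(17126 + 18492)*(V(189, -145) + N(56, E)) = (17126 + 18492)*(-25 - 10/31) = 35618*(-785/31) = -27960130/31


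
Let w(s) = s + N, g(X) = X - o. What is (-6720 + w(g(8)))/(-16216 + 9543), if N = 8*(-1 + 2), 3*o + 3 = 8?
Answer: 20117/20019 ≈ 1.0049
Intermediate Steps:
o = 5/3 (o = -1 + (⅓)*8 = -1 + 8/3 = 5/3 ≈ 1.6667)
N = 8 (N = 8*1 = 8)
g(X) = -5/3 + X (g(X) = X - 1*5/3 = X - 5/3 = -5/3 + X)
w(s) = 8 + s (w(s) = s + 8 = 8 + s)
(-6720 + w(g(8)))/(-16216 + 9543) = (-6720 + (8 + (-5/3 + 8)))/(-16216 + 9543) = (-6720 + (8 + 19/3))/(-6673) = (-6720 + 43/3)*(-1/6673) = -20117/3*(-1/6673) = 20117/20019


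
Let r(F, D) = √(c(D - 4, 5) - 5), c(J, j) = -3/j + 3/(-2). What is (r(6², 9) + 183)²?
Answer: (1830 + I*√710)²/100 ≈ 33482.0 + 975.24*I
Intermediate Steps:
c(J, j) = -3/2 - 3/j (c(J, j) = -3/j + 3*(-½) = -3/j - 3/2 = -3/2 - 3/j)
r(F, D) = I*√710/10 (r(F, D) = √((-3/2 - 3/5) - 5) = √((-3/2 - 3*⅕) - 5) = √((-3/2 - ⅗) - 5) = √(-21/10 - 5) = √(-71/10) = I*√710/10)
(r(6², 9) + 183)² = (I*√710/10 + 183)² = (183 + I*√710/10)²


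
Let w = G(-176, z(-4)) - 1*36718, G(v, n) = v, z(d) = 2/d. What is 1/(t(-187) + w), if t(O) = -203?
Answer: -1/37097 ≈ -2.6956e-5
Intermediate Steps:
w = -36894 (w = -176 - 1*36718 = -176 - 36718 = -36894)
1/(t(-187) + w) = 1/(-203 - 36894) = 1/(-37097) = -1/37097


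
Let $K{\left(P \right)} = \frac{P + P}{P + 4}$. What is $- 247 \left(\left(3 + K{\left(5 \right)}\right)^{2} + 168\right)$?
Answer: $- \frac{3699319}{81} \approx -45671.0$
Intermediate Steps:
$K{\left(P \right)} = \frac{2 P}{4 + P}$
$- 247 \left(\left(3 + K{\left(5 \right)}\right)^{2} + 168\right) = - 247 \left(\left(3 + 2 \cdot 5 \frac{1}{4 + 5}\right)^{2} + 168\right) = - 247 \left(\left(3 + 2 \cdot 5 \cdot \frac{1}{9}\right)^{2} + 168\right) = - 247 \left(\left(3 + \frac{10}{9}\right)^{2} + 168\right) = - 247 \left(\left(\frac{37}{9}\right)^{2} + 168\right) = - 247 \left(\frac{1369}{81} + 168\right) = \left(-247\right) \frac{14977}{81} = - \frac{3699319}{81}$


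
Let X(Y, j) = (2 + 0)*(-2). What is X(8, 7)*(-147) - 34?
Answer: 554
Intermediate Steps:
X(Y, j) = -4 (X(Y, j) = 2*(-2) = -4)
X(8, 7)*(-147) - 34 = -4*(-147) - 34 = 588 - 34 = 554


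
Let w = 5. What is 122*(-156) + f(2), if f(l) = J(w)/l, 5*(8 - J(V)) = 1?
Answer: -190281/10 ≈ -19028.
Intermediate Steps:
J(V) = 39/5 (J(V) = 8 - 1/5*1 = 8 - 1/5 = 39/5)
f(l) = 39/(5*l)
122*(-156) + f(2) = 122*(-156) + (39/5)/2 = -19032 + (39/5)*(1/2) = -19032 + 39/10 = -190281/10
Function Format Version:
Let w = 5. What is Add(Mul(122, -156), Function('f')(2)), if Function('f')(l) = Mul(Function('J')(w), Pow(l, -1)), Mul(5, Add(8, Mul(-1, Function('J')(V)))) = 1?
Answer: Rational(-190281, 10) ≈ -19028.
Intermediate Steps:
Function('J')(V) = Rational(39, 5) (Function('J')(V) = Add(8, Mul(Rational(-1, 5), 1)) = Add(8, Rational(-1, 5)) = Rational(39, 5))
Function('f')(l) = Mul(Rational(39, 5), Pow(l, -1))
Add(Mul(122, -156), Function('f')(2)) = Add(Mul(122, -156), Mul(Rational(39, 5), Pow(2, -1))) = Add(-19032, Mul(Rational(39, 5), Rational(1, 2))) = Add(-19032, Rational(39, 10)) = Rational(-190281, 10)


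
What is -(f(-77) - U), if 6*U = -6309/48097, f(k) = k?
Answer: 7404835/96194 ≈ 76.978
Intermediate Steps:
U = -2103/96194 (U = (-6309/48097)/6 = (-6309*1/48097)/6 = (1/6)*(-6309/48097) = -2103/96194 ≈ -0.021862)
-(f(-77) - U) = -(-77 - 1*(-2103/96194)) = -(-77 + 2103/96194) = -1*(-7404835/96194) = 7404835/96194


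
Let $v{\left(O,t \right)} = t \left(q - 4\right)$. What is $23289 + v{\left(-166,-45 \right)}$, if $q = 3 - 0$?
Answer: $23334$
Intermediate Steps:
$q = 3$ ($q = 3 + 0 = 3$)
$v{\left(O,t \right)} = - t$ ($v{\left(O,t \right)} = t \left(3 - 4\right) = t \left(-1\right) = - t$)
$23289 + v{\left(-166,-45 \right)} = 23289 - -45 = 23289 + 45 = 23334$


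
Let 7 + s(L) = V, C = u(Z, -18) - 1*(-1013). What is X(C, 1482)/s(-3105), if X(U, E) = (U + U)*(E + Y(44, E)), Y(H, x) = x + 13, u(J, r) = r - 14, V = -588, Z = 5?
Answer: -5840874/595 ≈ -9816.6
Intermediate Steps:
u(J, r) = -14 + r
C = 981 (C = (-14 - 18) - 1*(-1013) = -32 + 1013 = 981)
s(L) = -595 (s(L) = -7 - 588 = -595)
Y(H, x) = 13 + x
X(U, E) = 2*U*(13 + 2*E) (X(U, E) = (U + U)*(E + (13 + E)) = (2*U)*(13 + 2*E) = 2*U*(13 + 2*E))
X(C, 1482)/s(-3105) = (2*981*(13 + 2*1482))/(-595) = (2*981*(13 + 2964))*(-1/595) = (2*981*2977)*(-1/595) = 5840874*(-1/595) = -5840874/595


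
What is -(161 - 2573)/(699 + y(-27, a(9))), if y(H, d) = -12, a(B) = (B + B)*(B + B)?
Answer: 804/229 ≈ 3.5109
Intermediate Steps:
a(B) = 4*B² (a(B) = (2*B)*(2*B) = 4*B²)
-(161 - 2573)/(699 + y(-27, a(9))) = -(161 - 2573)/(699 - 12) = -(-2412)/687 = -1*(-804/229) = 804/229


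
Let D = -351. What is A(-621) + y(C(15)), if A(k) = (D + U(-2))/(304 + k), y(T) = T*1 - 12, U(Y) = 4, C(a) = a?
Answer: 1298/317 ≈ 4.0946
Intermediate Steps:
y(T) = -12 + T (y(T) = T - 12 = -12 + T)
A(k) = -347/(304 + k) (A(k) = (-351 + 4)/(304 + k) = -347/(304 + k))
A(-621) + y(C(15)) = -347/(304 - 621) + (-12 + 15) = -347/(-317) + 3 = -347*(-1/317) + 3 = 347/317 + 3 = 1298/317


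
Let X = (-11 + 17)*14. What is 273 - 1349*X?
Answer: -113043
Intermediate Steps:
X = 84 (X = 6*14 = 84)
273 - 1349*X = 273 - 1349*84 = 273 - 113316 = -113043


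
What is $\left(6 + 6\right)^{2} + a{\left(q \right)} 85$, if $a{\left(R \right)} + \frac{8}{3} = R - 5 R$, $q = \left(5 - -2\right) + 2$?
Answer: $- \frac{9428}{3} \approx -3142.7$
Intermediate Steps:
$q = 9$ ($q = \left(5 + 2\right) + 2 = 7 + 2 = 9$)
$a{\left(R \right)} = - \frac{8}{3} - 4 R$ ($a{\left(R \right)} = - \frac{8}{3} + \left(R - 5 R\right) = - \frac{8}{3} - 4 R$)
$\left(6 + 6\right)^{2} + a{\left(q \right)} 85 = \left(6 + 6\right)^{2} + \left(- \frac{8}{3} - 36\right) 85 = 12^{2} + \left(- \frac{8}{3} - 36\right) 85 = 144 - \frac{9860}{3} = - \frac{9428}{3}$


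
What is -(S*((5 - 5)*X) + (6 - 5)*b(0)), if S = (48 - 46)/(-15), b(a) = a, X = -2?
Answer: 0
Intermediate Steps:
S = -2/15 (S = 2*(-1/15) = -2/15 ≈ -0.13333)
-(S*((5 - 5)*X) + (6 - 5)*b(0)) = -(-2*(5 - 5)*(-2)/15 + (6 - 5)*0) = -(-0*(-2) + 1*0) = -(-2/15*0 + 0) = -(0 + 0) = -1*0 = 0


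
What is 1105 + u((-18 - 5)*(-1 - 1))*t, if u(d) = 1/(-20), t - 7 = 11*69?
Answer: 10667/10 ≈ 1066.7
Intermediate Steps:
t = 766 (t = 7 + 11*69 = 7 + 759 = 766)
u(d) = -1/20
1105 + u((-18 - 5)*(-1 - 1))*t = 1105 - 1/20*766 = 1105 - 383/10 = 10667/10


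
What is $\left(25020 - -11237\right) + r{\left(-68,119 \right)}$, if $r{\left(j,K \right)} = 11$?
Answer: $36268$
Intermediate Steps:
$\left(25020 - -11237\right) + r{\left(-68,119 \right)} = \left(25020 - -11237\right) + 11 = \left(25020 + 11237\right) + 11 = 36257 + 11 = 36268$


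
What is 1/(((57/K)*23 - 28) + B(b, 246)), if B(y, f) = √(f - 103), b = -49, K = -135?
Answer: -76365/2590234 - 2025*√143/2590234 ≈ -0.038831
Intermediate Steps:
B(y, f) = √(-103 + f)
1/(((57/K)*23 - 28) + B(b, 246)) = 1/(((57/(-135))*23 - 28) + √(-103 + 246)) = 1/(((57*(-1/135))*23 - 28) + √143) = 1/((-19/45*23 - 28) + √143) = 1/((-437/45 - 28) + √143) = 1/(-1697/45 + √143)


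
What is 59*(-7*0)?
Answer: 0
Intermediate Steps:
59*(-7*0) = 59*0 = 0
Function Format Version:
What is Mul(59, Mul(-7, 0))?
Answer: 0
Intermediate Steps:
Mul(59, Mul(-7, 0)) = Mul(59, 0) = 0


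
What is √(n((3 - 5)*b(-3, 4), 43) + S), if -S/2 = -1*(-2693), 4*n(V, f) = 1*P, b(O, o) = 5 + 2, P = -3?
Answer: I*√21547/2 ≈ 73.395*I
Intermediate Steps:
b(O, o) = 7
n(V, f) = -¾ (n(V, f) = (1*(-3))/4 = (¼)*(-3) = -¾)
S = -5386 (S = -(-2)*(-2693) = -2*2693 = -5386)
√(n((3 - 5)*b(-3, 4), 43) + S) = √(-¾ - 5386) = √(-21547/4) = I*√21547/2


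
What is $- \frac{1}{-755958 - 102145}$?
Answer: $\frac{1}{858103} \approx 1.1654 \cdot 10^{-6}$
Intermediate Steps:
$- \frac{1}{-755958 - 102145} = - \frac{1}{-858103} = \left(-1\right) \left(- \frac{1}{858103}\right) = \frac{1}{858103}$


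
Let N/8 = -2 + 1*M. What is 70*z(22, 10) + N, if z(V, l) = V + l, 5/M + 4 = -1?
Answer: 2216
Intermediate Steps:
M = -1 (M = 5/(-4 - 1) = 5/(-5) = 5*(-1/5) = -1)
N = -24 (N = 8*(-2 + 1*(-1)) = 8*(-2 - 1) = 8*(-3) = -24)
70*z(22, 10) + N = 70*(22 + 10) - 24 = 70*32 - 24 = 2240 - 24 = 2216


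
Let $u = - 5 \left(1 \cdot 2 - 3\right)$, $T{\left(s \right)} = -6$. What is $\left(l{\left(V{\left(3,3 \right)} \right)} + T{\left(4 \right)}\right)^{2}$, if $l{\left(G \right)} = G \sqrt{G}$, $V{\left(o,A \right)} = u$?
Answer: $161 - 60 \sqrt{5} \approx 26.836$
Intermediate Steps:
$u = 5$ ($u = - 5 \left(2 - 3\right) = \left(-5\right) \left(-1\right) = 5$)
$V{\left(o,A \right)} = 5$
$l{\left(G \right)} = G^{\frac{3}{2}}$
$\left(l{\left(V{\left(3,3 \right)} \right)} + T{\left(4 \right)}\right)^{2} = \left(5^{\frac{3}{2}} - 6\right)^{2} = \left(5 \sqrt{5} - 6\right)^{2} = \left(-6 + 5 \sqrt{5}\right)^{2}$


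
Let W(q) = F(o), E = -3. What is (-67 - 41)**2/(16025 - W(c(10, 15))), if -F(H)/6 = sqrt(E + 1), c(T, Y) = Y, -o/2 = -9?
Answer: 186915600/256800697 - 69984*I*sqrt(2)/256800697 ≈ 0.72786 - 0.00038541*I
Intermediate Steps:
o = 18 (o = -2*(-9) = 18)
F(H) = -6*I*sqrt(2) (F(H) = -6*sqrt(-3 + 1) = -6*I*sqrt(2))
W(q) = -6*I*sqrt(2)
(-67 - 41)**2/(16025 - W(c(10, 15))) = (-67 - 41)**2/(16025 - (-6)*I*sqrt(2)) = (-108)**2/(16025 + 6*I*sqrt(2)) = 11664/(16025 + 6*I*sqrt(2))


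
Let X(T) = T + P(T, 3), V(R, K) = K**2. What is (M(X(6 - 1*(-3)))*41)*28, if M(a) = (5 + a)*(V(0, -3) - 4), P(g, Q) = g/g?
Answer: 86100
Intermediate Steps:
P(g, Q) = 1
X(T) = 1 + T (X(T) = T + 1 = 1 + T)
M(a) = 25 + 5*a (M(a) = (5 + a)*((-3)**2 - 4) = (5 + a)*(9 - 4) = (5 + a)*5 = 25 + 5*a)
(M(X(6 - 1*(-3)))*41)*28 = ((25 + 5*(1 + (6 - 1*(-3))))*41)*28 = ((25 + 5*(1 + (6 + 3)))*41)*28 = ((25 + 5*(1 + 9))*41)*28 = ((25 + 5*10)*41)*28 = ((25 + 50)*41)*28 = (75*41)*28 = 3075*28 = 86100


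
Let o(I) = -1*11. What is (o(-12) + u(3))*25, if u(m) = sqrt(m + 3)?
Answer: -275 + 25*sqrt(6) ≈ -213.76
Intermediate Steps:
u(m) = sqrt(3 + m)
o(I) = -11
(o(-12) + u(3))*25 = (-11 + sqrt(3 + 3))*25 = (-11 + sqrt(6))*25 = -275 + 25*sqrt(6)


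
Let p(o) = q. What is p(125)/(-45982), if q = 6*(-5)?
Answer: 15/22991 ≈ 0.00065243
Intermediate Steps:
q = -30
p(o) = -30
p(125)/(-45982) = -30/(-45982) = -30*(-1/45982) = 15/22991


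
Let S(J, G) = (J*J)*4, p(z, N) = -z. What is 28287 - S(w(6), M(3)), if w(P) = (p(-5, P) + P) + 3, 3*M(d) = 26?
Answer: 27503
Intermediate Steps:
M(d) = 26/3 (M(d) = (⅓)*26 = 26/3)
w(P) = 8 + P (w(P) = (-1*(-5) + P) + 3 = (5 + P) + 3 = 8 + P)
S(J, G) = 4*J² (S(J, G) = J²*4 = 4*J²)
28287 - S(w(6), M(3)) = 28287 - 4*(8 + 6)² = 28287 - 4*14² = 28287 - 4*196 = 28287 - 1*784 = 28287 - 784 = 27503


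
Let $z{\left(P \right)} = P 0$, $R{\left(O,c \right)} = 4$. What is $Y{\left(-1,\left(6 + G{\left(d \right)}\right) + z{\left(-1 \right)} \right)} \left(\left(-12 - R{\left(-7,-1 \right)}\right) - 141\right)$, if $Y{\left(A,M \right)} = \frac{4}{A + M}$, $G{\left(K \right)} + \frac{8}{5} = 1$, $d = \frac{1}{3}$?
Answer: $- \frac{1570}{11} \approx -142.73$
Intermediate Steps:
$d = \frac{1}{3} \approx 0.33333$
$z{\left(P \right)} = 0$
$G{\left(K \right)} = - \frac{3}{5}$ ($G{\left(K \right)} = - \frac{8}{5} + 1 = - \frac{3}{5}$)
$Y{\left(-1,\left(6 + G{\left(d \right)}\right) + z{\left(-1 \right)} \right)} \left(\left(-12 - R{\left(-7,-1 \right)}\right) - 141\right) = \frac{4}{-1 + \left(\left(6 - \frac{3}{5}\right) + 0\right)} \left(\left(-12 - 4\right) - 141\right) = \frac{4}{-1 + \left(\frac{27}{5} + 0\right)} \left(\left(-12 - 4\right) - 141\right) = \frac{4}{-1 + \frac{27}{5}} \left(-16 - 141\right) = \frac{4}{\frac{22}{5}} \left(-157\right) = 4 \cdot \frac{5}{22} \left(-157\right) = \frac{10}{11} \left(-157\right) = - \frac{1570}{11}$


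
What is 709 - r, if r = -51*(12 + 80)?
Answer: 5401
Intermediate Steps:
r = -4692 (r = -51*92 = -4692)
709 - r = 709 - 1*(-4692) = 709 + 4692 = 5401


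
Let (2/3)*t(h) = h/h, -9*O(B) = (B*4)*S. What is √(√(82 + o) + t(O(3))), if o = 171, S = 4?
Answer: √(6 + 4*√253)/2 ≈ 4.1720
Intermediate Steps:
O(B) = -16*B/9 (O(B) = -B*4*4/9 = -4*B*4/9 = -16*B/9)
t(h) = 3/2 (t(h) = 3*(h/h)/2 = (3/2)*1 = 3/2)
√(√(82 + o) + t(O(3))) = √(√(82 + 171) + 3/2) = √(√253 + 3/2) = √(3/2 + √253)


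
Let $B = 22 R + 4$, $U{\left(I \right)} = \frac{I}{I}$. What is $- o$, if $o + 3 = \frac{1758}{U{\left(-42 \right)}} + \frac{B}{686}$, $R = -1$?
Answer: $- \frac{601956}{343} \approx -1755.0$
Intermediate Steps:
$U{\left(I \right)} = 1$
$B = -18$ ($B = 22 \left(-1\right) + 4 = -22 + 4 = -18$)
$o = \frac{601956}{343}$ ($o = -3 + \left(\frac{1758}{1} - \frac{18}{686}\right) = -3 + \left(1758 \cdot 1 - \frac{9}{343}\right) = -3 + \left(1758 - \frac{9}{343}\right) = -3 + \frac{602985}{343} = \frac{601956}{343} \approx 1755.0$)
$- o = \left(-1\right) \frac{601956}{343} = - \frac{601956}{343}$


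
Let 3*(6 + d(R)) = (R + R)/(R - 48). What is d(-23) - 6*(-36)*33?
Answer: 1517032/213 ≈ 7122.2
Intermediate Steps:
d(R) = -6 + 2*R/(3*(-48 + R)) (d(R) = -6 + ((R + R)/(R - 48))/3 = -6 + ((2*R)/(-48 + R))/3 = -6 + (2*R/(-48 + R))/3 = -6 + 2*R/(3*(-48 + R)))
d(-23) - 6*(-36)*33 = 16*(54 - 1*(-23))/(3*(-48 - 23)) - 6*(-36)*33 = (16/3)*(54 + 23)/(-71) - (-216)*33 = (16/3)*(-1/71)*77 - 1*(-7128) = -1232/213 + 7128 = 1517032/213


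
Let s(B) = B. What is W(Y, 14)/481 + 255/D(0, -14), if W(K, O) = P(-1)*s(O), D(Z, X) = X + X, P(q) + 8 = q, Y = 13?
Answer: -126183/13468 ≈ -9.3691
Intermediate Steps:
P(q) = -8 + q
D(Z, X) = 2*X
W(K, O) = -9*O (W(K, O) = (-8 - 1)*O = -9*O)
W(Y, 14)/481 + 255/D(0, -14) = -9*14/481 + 255/((2*(-14))) = -126*1/481 + 255/(-28) = -126/481 + 255*(-1/28) = -126/481 - 255/28 = -126183/13468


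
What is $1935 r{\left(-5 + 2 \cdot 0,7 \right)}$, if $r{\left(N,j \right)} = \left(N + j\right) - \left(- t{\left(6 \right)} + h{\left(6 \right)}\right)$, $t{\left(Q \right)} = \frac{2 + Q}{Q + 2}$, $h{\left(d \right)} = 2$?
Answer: $1935$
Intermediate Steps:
$t{\left(Q \right)} = 1$ ($t{\left(Q \right)} = \frac{2 + Q}{2 + Q} = 1$)
$r{\left(N,j \right)} = -1 + N + j$ ($r{\left(N,j \right)} = \left(N + j\right) + \left(1 - 2\right) = \left(N + j\right) - 1 = -1 + N + j$)
$1935 r{\left(-5 + 2 \cdot 0,7 \right)} = 1935 \left(-1 + \left(-5 + 2 \cdot 0\right) + 7\right) = 1935 \left(-1 + \left(-5 + 0\right) + 7\right) = 1935 \left(-1 - 5 + 7\right) = 1935 \cdot 1 = 1935$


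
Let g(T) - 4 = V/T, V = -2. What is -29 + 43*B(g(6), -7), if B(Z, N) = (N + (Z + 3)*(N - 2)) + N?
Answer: -3211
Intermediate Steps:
g(T) = 4 - 2/T
B(Z, N) = 2*N + (-2 + N)*(3 + Z) (B(Z, N) = (N + (3 + Z)*(-2 + N)) + N = (N + (-2 + N)*(3 + Z)) + N = 2*N + (-2 + N)*(3 + Z))
-29 + 43*B(g(6), -7) = -29 + 43*(-6 - 2*(4 - 2/6) + 5*(-7) - 7*(4 - 2/6)) = -29 + 43*(-6 - 2*(4 - 2*⅙) - 35 - 7*(4 - 2*⅙)) = -29 + 43*(-6 - 2*(4 - ⅓) - 35 - 7*(4 - ⅓)) = -29 + 43*(-6 - 2*11/3 - 35 - 7*11/3) = -29 + 43*(-6 - 22/3 - 35 - 77/3) = -29 + 43*(-74) = -29 - 3182 = -3211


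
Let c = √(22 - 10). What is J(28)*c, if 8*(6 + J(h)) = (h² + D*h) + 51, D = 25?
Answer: 1487*√3/4 ≈ 643.89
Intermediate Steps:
J(h) = 3/8 + h²/8 + 25*h/8 (J(h) = -6 + ((h² + 25*h) + 51)/8 = -6 + (51 + h² + 25*h)/8 = -6 + (51/8 + h²/8 + 25*h/8) = 3/8 + h²/8 + 25*h/8)
c = 2*√3 (c = √12 = 2*√3 ≈ 3.4641)
J(28)*c = (3/8 + (⅛)*28² + (25/8)*28)*(2*√3) = (3/8 + (⅛)*784 + 175/2)*(2*√3) = (3/8 + 98 + 175/2)*(2*√3) = 1487*(2*√3)/8 = 1487*√3/4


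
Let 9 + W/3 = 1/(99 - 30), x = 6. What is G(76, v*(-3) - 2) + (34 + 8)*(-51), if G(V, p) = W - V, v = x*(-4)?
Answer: -51634/23 ≈ -2245.0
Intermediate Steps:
v = -24 (v = 6*(-4) = -24)
W = -620/23 (W = -27 + 3/(99 - 30) = -27 + 3/69 = -27 + 3*(1/69) = -27 + 1/23 = -620/23 ≈ -26.957)
G(V, p) = -620/23 - V
G(76, v*(-3) - 2) + (34 + 8)*(-51) = (-620/23 - 1*76) + (34 + 8)*(-51) = (-620/23 - 76) + 42*(-51) = -2368/23 - 2142 = -51634/23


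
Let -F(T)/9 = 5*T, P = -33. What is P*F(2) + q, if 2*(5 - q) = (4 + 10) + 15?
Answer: 5921/2 ≈ 2960.5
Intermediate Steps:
F(T) = -45*T
q = -19/2 (q = 5 - ((4 + 10) + 15)/2 = 5 - (14 + 15)/2 = 5 - 1/2*29 = 5 - 29/2 = -19/2 ≈ -9.5000)
P*F(2) + q = -(-1485)*2 - 19/2 = -33*(-90) - 19/2 = 2970 - 19/2 = 5921/2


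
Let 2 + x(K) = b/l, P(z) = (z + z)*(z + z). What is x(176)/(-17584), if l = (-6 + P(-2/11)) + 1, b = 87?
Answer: 11705/10356976 ≈ 0.0011302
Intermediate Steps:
P(z) = 4*z² (P(z) = (2*z)*(2*z) = 4*z²)
l = -589/121 (l = (-6 + 4*(-2/11)²) + 1 = (-6 + 4*(4/121)) + 1 = (-6 + 16/121) + 1 = -710/121 + 1 = -589/121 ≈ -4.8678)
x(K) = -11705/589 (x(K) = -2 + 87/(-589/121) = -2 + 87*(-121/589) = -2 - 10527/589 = -11705/589)
x(176)/(-17584) = -11705/589/(-17584) = -11705/589*(-1/17584) = 11705/10356976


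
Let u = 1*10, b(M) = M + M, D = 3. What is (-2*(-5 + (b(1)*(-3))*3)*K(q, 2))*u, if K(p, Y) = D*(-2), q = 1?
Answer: -2760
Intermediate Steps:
b(M) = 2*M
u = 10
K(p, Y) = -6 (K(p, Y) = 3*(-2) = -6)
(-2*(-5 + (b(1)*(-3))*3)*K(q, 2))*u = -2*(-5 + ((2*1)*(-3))*3)*(-6)*10 = -2*(-5 + (2*(-3))*3)*(-6)*10 = -2*(-5 - 6*3)*(-6)*10 = -2*(-5 - 18)*(-6)*10 = -(-46)*(-6)*10 = -2*138*10 = -276*10 = -2760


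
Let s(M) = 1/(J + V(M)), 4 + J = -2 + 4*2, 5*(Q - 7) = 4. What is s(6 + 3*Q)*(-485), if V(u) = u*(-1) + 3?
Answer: 2425/122 ≈ 19.877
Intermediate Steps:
Q = 39/5 (Q = 7 + (⅕)*4 = 7 + ⅘ = 39/5 ≈ 7.8000)
V(u) = 3 - u (V(u) = -u + 3 = 3 - u)
J = 2 (J = -4 + (-2 + 4*2) = -4 + (-2 + 8) = -4 + 6 = 2)
s(M) = 1/(5 - M) (s(M) = 1/(2 + (3 - M)) = 1/(5 - M))
s(6 + 3*Q)*(-485) = -1/(-5 + (6 + 3*(39/5)))*(-485) = -1/(-5 + (6 + 117/5))*(-485) = -1/(-5 + 147/5)*(-485) = -1/122/5*(-485) = -1*5/122*(-485) = -5/122*(-485) = 2425/122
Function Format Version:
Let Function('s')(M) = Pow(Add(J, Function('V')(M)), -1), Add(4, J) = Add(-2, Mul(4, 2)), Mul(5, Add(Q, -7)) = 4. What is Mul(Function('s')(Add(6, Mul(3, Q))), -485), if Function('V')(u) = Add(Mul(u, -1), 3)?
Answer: Rational(2425, 122) ≈ 19.877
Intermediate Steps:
Q = Rational(39, 5) (Q = Add(7, Mul(Rational(1, 5), 4)) = Add(7, Rational(4, 5)) = Rational(39, 5) ≈ 7.8000)
Function('V')(u) = Add(3, Mul(-1, u)) (Function('V')(u) = Add(Mul(-1, u), 3) = Add(3, Mul(-1, u)))
J = 2 (J = Add(-4, Add(-2, Mul(4, 2))) = Add(-4, Add(-2, 8)) = Add(-4, 6) = 2)
Function('s')(M) = Pow(Add(5, Mul(-1, M)), -1) (Function('s')(M) = Pow(Add(2, Add(3, Mul(-1, M))), -1) = Pow(Add(5, Mul(-1, M)), -1))
Mul(Function('s')(Add(6, Mul(3, Q))), -485) = Mul(Mul(-1, Pow(Add(-5, Add(6, Mul(3, Rational(39, 5)))), -1)), -485) = Mul(Mul(-1, Pow(Add(-5, Add(6, Rational(117, 5))), -1)), -485) = Mul(Mul(-1, Pow(Add(-5, Rational(147, 5)), -1)), -485) = Mul(Mul(-1, Pow(Rational(122, 5), -1)), -485) = Mul(Mul(-1, Rational(5, 122)), -485) = Mul(Rational(-5, 122), -485) = Rational(2425, 122)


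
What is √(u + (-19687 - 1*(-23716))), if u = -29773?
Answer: 4*I*√1609 ≈ 160.45*I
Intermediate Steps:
√(u + (-19687 - 1*(-23716))) = √(-29773 + (-19687 - 1*(-23716))) = √(-29773 + (-19687 + 23716)) = √(-29773 + 4029) = √(-25744) = 4*I*√1609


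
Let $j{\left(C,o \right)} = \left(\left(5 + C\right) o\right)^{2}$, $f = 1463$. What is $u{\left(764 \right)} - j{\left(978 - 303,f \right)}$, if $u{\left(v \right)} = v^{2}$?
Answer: $-989706041904$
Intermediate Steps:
$j{\left(C,o \right)} = o^{2} \left(5 + C\right)^{2}$ ($j{\left(C,o \right)} = \left(o \left(5 + C\right)\right)^{2} = o^{2} \left(5 + C\right)^{2}$)
$u{\left(764 \right)} - j{\left(978 - 303,f \right)} = 764^{2} - 1463^{2} \left(5 + \left(978 - 303\right)\right)^{2} = 583696 - 2140369 \left(5 + 675\right)^{2} = 583696 - 2140369 \cdot 680^{2} = 583696 - 2140369 \cdot 462400 = 583696 - 989706625600 = -989706041904$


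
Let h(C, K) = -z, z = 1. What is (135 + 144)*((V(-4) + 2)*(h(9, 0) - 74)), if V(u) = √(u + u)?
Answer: -41850 - 41850*I*√2 ≈ -41850.0 - 59185.0*I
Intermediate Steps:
h(C, K) = -1 (h(C, K) = -1*1 = -1)
V(u) = √2*√u (V(u) = √(2*u) = √2*√u)
(135 + 144)*((V(-4) + 2)*(h(9, 0) - 74)) = (135 + 144)*((√2*√(-4) + 2)*(-1 - 74)) = 279*((√2*(2*I) + 2)*(-75)) = 279*((2*I*√2 + 2)*(-75)) = 279*((2 + 2*I*√2)*(-75)) = 279*(-150 - 150*I*√2) = -41850 - 41850*I*√2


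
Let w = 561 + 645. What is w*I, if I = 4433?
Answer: 5346198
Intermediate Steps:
w = 1206
w*I = 1206*4433 = 5346198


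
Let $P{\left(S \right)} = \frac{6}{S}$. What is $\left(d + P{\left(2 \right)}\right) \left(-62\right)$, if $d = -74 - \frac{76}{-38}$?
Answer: $4278$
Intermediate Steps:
$d = -72$ ($d = -74 - 76 \left(- \frac{1}{38}\right) = -74 - -2 = -74 + 2 = -72$)
$\left(d + P{\left(2 \right)}\right) \left(-62\right) = \left(-72 + \frac{6}{2}\right) \left(-62\right) = \left(-72 + 6 \cdot \frac{1}{2}\right) \left(-62\right) = \left(-72 + 3\right) \left(-62\right) = \left(-69\right) \left(-62\right) = 4278$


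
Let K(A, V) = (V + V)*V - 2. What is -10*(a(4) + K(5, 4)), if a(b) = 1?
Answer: -310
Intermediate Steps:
K(A, V) = -2 + 2*V² (K(A, V) = (2*V)*V - 2 = 2*V² - 2 = -2 + 2*V²)
-10*(a(4) + K(5, 4)) = -10*(1 + (-2 + 2*4²)) = -10*(1 + (-2 + 2*16)) = -10*(1 + (-2 + 32)) = -10*(1 + 30) = -10*31 = -310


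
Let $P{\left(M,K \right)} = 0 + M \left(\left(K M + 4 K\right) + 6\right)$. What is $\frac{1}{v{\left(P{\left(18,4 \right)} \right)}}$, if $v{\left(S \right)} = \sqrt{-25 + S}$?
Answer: $\frac{\sqrt{1667}}{1667} \approx 0.024492$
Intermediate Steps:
$P{\left(M,K \right)} = M \left(6 + 4 K + K M\right)$ ($P{\left(M,K \right)} = 0 + M \left(\left(4 K + K M\right) + 6\right) = 0 + M \left(6 + 4 K + K M\right) = M \left(6 + 4 K + K M\right)$)
$\frac{1}{v{\left(P{\left(18,4 \right)} \right)}} = \frac{1}{\sqrt{-25 + 18 \left(6 + 4 \cdot 4 + 4 \cdot 18\right)}} = \frac{1}{\sqrt{-25 + 18 \left(6 + 16 + 72\right)}} = \frac{1}{\sqrt{-25 + 18 \cdot 94}} = \frac{1}{\sqrt{-25 + 1692}} = \frac{1}{\sqrt{1667}} = \frac{\sqrt{1667}}{1667}$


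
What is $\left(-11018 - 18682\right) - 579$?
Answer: $-30279$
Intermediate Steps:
$\left(-11018 - 18682\right) - 579 = -29700 - 579 = -30279$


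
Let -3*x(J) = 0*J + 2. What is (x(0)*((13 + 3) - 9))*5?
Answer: -70/3 ≈ -23.333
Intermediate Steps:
x(J) = -⅔ (x(J) = -(0*J + 2)/3 = -(0 + 2)/3 = -⅓*2 = -⅔)
(x(0)*((13 + 3) - 9))*5 = -2*((13 + 3) - 9)/3*5 = -2*(16 - 9)/3*5 = -⅔*7*5 = -14/3*5 = -70/3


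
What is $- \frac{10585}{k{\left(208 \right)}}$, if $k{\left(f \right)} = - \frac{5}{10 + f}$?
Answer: $461506$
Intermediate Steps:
$- \frac{10585}{k{\left(208 \right)}} = - \frac{10585}{\left(-5\right) \frac{1}{10 + 208}} = - \frac{10585}{\left(-5\right) \frac{1}{218}} = - \frac{10585}{- \frac{5}{218}} = \left(-10585\right) \left(- \frac{218}{5}\right) = 461506$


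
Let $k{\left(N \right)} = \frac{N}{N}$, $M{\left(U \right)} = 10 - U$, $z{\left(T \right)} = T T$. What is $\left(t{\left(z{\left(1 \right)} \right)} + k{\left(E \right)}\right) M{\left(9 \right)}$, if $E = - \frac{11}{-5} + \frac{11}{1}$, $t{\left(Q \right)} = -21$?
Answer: $-20$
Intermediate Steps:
$z{\left(T \right)} = T^{2}$
$E = \frac{66}{5}$ ($E = \left(-11\right) \left(- \frac{1}{5}\right) + 11 \cdot 1 = \frac{11}{5} + 11 = \frac{66}{5} \approx 13.2$)
$k{\left(N \right)} = 1$
$\left(t{\left(z{\left(1 \right)} \right)} + k{\left(E \right)}\right) M{\left(9 \right)} = \left(-21 + 1\right) \left(10 - 9\right) = - 20 \left(10 - 9\right) = \left(-20\right) 1 = -20$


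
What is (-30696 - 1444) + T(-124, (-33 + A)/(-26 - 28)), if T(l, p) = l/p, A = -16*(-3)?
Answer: -158468/5 ≈ -31694.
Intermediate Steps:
A = 48
(-30696 - 1444) + T(-124, (-33 + A)/(-26 - 28)) = (-30696 - 1444) - 124*(-26 - 28)/(-33 + 48) = -32140 - 124/(15/(-54)) = -32140 - 124/(15*(-1/54)) = -32140 - 124/(-5/18) = -32140 - 124*(-18/5) = -32140 + 2232/5 = -158468/5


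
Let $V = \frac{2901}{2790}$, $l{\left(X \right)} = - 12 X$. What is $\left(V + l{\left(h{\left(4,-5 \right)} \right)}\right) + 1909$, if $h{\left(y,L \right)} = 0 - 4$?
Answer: $\frac{1820977}{930} \approx 1958.0$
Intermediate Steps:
$h{\left(y,L \right)} = -4$ ($h{\left(y,L \right)} = 0 - 4 = -4$)
$V = \frac{967}{930}$ ($V = 2901 \cdot \frac{1}{2790} = \frac{967}{930} \approx 1.0398$)
$\left(V + l{\left(h{\left(4,-5 \right)} \right)}\right) + 1909 = \left(\frac{967}{930} - -48\right) + 1909 = \left(\frac{967}{930} + 48\right) + 1909 = \frac{45607}{930} + 1909 = \frac{1820977}{930}$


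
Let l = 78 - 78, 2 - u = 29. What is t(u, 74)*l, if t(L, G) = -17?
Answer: 0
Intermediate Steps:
u = -27 (u = 2 - 1*29 = 2 - 29 = -27)
l = 0
t(u, 74)*l = -17*0 = 0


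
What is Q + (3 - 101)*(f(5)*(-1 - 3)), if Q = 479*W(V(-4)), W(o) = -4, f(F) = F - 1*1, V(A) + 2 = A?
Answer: -348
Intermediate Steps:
V(A) = -2 + A
f(F) = -1 + F (f(F) = F - 1 = -1 + F)
Q = -1916 (Q = 479*(-4) = -1916)
Q + (3 - 101)*(f(5)*(-1 - 3)) = -1916 + (3 - 101)*((-1 + 5)*(-1 - 3)) = -1916 - 392*(-4) = -1916 - 98*(-16) = -1916 + 1568 = -348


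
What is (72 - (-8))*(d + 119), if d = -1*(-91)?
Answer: 16800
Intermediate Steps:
d = 91
(72 - (-8))*(d + 119) = (72 - (-8))*(91 + 119) = (72 - 1*(-8))*210 = (72 + 8)*210 = 80*210 = 16800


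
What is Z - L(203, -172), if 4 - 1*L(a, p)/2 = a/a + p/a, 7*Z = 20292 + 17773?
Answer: 1102323/203 ≈ 5430.2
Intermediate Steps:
Z = 38065/7 (Z = (20292 + 17773)/7 = (⅐)*38065 = 38065/7 ≈ 5437.9)
L(a, p) = 6 - 2*p/a (L(a, p) = 8 - 2*(a/a + p/a) = 8 - 2*(1 + p/a) = 8 + (-2 - 2*p/a) = 6 - 2*p/a)
Z - L(203, -172) = 38065/7 - (6 - 2*(-172)/203) = 38065/7 - (6 - 2*(-172)*1/203) = 38065/7 - (6 + 344/203) = 38065/7 - 1*1562/203 = 38065/7 - 1562/203 = 1102323/203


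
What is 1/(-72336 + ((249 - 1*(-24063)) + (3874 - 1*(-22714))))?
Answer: -1/21436 ≈ -4.6650e-5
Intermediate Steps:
1/(-72336 + ((249 - 1*(-24063)) + (3874 - 1*(-22714)))) = 1/(-72336 + ((249 + 24063) + (3874 + 22714))) = 1/(-72336 + (24312 + 26588)) = 1/(-72336 + 50900) = 1/(-21436) = -1/21436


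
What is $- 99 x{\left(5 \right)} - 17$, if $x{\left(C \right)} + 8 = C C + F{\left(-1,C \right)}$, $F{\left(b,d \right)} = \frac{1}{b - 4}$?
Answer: $- \frac{8401}{5} \approx -1680.2$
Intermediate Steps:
$F{\left(b,d \right)} = \frac{1}{-4 + b}$
$x{\left(C \right)} = - \frac{41}{5} + C^{2}$ ($x{\left(C \right)} = -8 + \left(C C + \frac{1}{-4 - 1}\right) = -8 + \left(C^{2} + \frac{1}{-5}\right) = -8 + \left(C^{2} - \frac{1}{5}\right) = -8 + \left(- \frac{1}{5} + C^{2}\right) = - \frac{41}{5} + C^{2}$)
$- 99 x{\left(5 \right)} - 17 = - 99 \left(- \frac{41}{5} + 5^{2}\right) - 17 = - 99 \left(- \frac{41}{5} + 25\right) - 17 = \left(-99\right) \frac{84}{5} - 17 = - \frac{8316}{5} - 17 = - \frac{8401}{5}$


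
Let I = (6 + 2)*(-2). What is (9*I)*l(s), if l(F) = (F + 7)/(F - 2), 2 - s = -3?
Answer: -576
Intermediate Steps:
s = 5 (s = 2 - 1*(-3) = 2 + 3 = 5)
l(F) = (7 + F)/(-2 + F)
I = -16 (I = 8*(-2) = -16)
(9*I)*l(s) = (9*(-16))*((7 + 5)/(-2 + 5)) = -144*12/3 = -48*12 = -144*4 = -576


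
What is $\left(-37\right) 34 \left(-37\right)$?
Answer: $46546$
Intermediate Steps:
$\left(-37\right) 34 \left(-37\right) = \left(-1258\right) \left(-37\right) = 46546$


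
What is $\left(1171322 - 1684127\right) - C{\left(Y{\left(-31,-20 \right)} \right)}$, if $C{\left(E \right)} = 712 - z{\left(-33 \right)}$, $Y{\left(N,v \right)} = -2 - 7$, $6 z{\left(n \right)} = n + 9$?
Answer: $-513521$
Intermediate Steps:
$z{\left(n \right)} = \frac{3}{2} + \frac{n}{6}$ ($z{\left(n \right)} = \frac{n + 9}{6} = \frac{9 + n}{6} = \frac{3}{2} + \frac{n}{6}$)
$Y{\left(N,v \right)} = -9$ ($Y{\left(N,v \right)} = -2 - 7 = -9$)
$C{\left(E \right)} = 716$ ($C{\left(E \right)} = 712 - \left(\frac{3}{2} + \frac{1}{6} \left(-33\right)\right) = 712 - \left(\frac{3}{2} - \frac{11}{2}\right) = 712 - -4 = 712 + 4 = 716$)
$\left(1171322 - 1684127\right) - C{\left(Y{\left(-31,-20 \right)} \right)} = \left(1171322 - 1684127\right) - 716 = -512805 - 716 = -513521$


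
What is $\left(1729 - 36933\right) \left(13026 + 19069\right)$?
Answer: $-1129872380$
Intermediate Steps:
$\left(1729 - 36933\right) \left(13026 + 19069\right) = \left(-35204\right) 32095 = -1129872380$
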